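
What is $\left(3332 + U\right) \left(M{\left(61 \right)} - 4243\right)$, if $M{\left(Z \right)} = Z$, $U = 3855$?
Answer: $-30056034$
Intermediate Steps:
$\left(3332 + U\right) \left(M{\left(61 \right)} - 4243\right) = \left(3332 + 3855\right) \left(61 - 4243\right) = 7187 \left(-4182\right) = -30056034$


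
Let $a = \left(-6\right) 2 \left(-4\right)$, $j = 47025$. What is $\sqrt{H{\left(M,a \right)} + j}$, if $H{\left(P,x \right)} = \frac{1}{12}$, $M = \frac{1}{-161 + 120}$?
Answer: $\frac{\sqrt{1692903}}{6} \approx 216.85$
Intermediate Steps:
$a = 48$ ($a = \left(-12\right) \left(-4\right) = 48$)
$M = - \frac{1}{41}$ ($M = \frac{1}{-41} = - \frac{1}{41} \approx -0.02439$)
$H{\left(P,x \right)} = \frac{1}{12}$
$\sqrt{H{\left(M,a \right)} + j} = \sqrt{\frac{1}{12} + 47025} = \sqrt{\frac{564301}{12}} = \frac{\sqrt{1692903}}{6}$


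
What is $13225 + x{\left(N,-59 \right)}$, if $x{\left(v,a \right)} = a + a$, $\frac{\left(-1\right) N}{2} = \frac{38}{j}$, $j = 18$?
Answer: $13107$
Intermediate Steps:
$N = - \frac{38}{9}$ ($N = - 2 \cdot \frac{38}{18} = - 2 \cdot 38 \cdot \frac{1}{18} = \left(-2\right) \frac{19}{9} = - \frac{38}{9} \approx -4.2222$)
$x{\left(v,a \right)} = 2 a$
$13225 + x{\left(N,-59 \right)} = 13225 + 2 \left(-59\right) = 13225 - 118 = 13107$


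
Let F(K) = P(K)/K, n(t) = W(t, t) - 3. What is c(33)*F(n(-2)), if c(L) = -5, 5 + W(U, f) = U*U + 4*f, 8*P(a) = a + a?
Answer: -5/4 ≈ -1.2500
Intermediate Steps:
P(a) = a/4 (P(a) = (a + a)/8 = (2*a)/8 = a/4)
W(U, f) = -5 + U² + 4*f (W(U, f) = -5 + (U*U + 4*f) = -5 + (U² + 4*f) = -5 + U² + 4*f)
n(t) = -8 + t² + 4*t (n(t) = (-5 + t² + 4*t) - 3 = -8 + t² + 4*t)
F(K) = ¼ (F(K) = (K/4)/K = ¼)
c(33)*F(n(-2)) = -5*¼ = -5/4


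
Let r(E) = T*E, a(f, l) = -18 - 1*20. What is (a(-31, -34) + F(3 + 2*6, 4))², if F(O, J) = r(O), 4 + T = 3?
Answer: 2809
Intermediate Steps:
T = -1 (T = -4 + 3 = -1)
a(f, l) = -38 (a(f, l) = -18 - 20 = -38)
r(E) = -E
F(O, J) = -O
(a(-31, -34) + F(3 + 2*6, 4))² = (-38 - (3 + 2*6))² = (-38 - (3 + 12))² = (-38 - 1*15)² = (-38 - 15)² = (-53)² = 2809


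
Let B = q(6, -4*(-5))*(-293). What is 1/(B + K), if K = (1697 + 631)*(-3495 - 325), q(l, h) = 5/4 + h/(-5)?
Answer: -4/35568617 ≈ -1.1246e-7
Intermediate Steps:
q(l, h) = 5/4 - h/5 (q(l, h) = 5*(¼) + h*(-⅕) = 5/4 - h/5)
B = 3223/4 (B = (5/4 - (-4)*(-5)/5)*(-293) = (5/4 - ⅕*20)*(-293) = (5/4 - 4)*(-293) = -11/4*(-293) = 3223/4 ≈ 805.75)
K = -8892960 (K = 2328*(-3820) = -8892960)
1/(B + K) = 1/(3223/4 - 8892960) = 1/(-35568617/4) = -4/35568617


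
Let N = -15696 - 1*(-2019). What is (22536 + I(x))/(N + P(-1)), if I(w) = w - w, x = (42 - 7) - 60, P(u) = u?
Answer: -11268/6839 ≈ -1.6476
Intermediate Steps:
x = -25 (x = 35 - 60 = -25)
I(w) = 0
N = -13677 (N = -15696 + 2019 = -13677)
(22536 + I(x))/(N + P(-1)) = (22536 + 0)/(-13677 - 1) = 22536/(-13678) = 22536*(-1/13678) = -11268/6839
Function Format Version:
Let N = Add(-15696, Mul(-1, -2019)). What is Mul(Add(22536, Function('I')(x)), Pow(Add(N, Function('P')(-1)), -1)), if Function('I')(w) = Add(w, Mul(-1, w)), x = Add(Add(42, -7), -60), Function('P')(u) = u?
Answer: Rational(-11268, 6839) ≈ -1.6476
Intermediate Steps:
x = -25 (x = Add(35, -60) = -25)
Function('I')(w) = 0
N = -13677 (N = Add(-15696, 2019) = -13677)
Mul(Add(22536, Function('I')(x)), Pow(Add(N, Function('P')(-1)), -1)) = Mul(Add(22536, 0), Pow(Add(-13677, -1), -1)) = Mul(22536, Pow(-13678, -1)) = Mul(22536, Rational(-1, 13678)) = Rational(-11268, 6839)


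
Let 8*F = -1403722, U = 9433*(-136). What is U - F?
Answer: -4429691/4 ≈ -1.1074e+6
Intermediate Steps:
U = -1282888
F = -701861/4 (F = (1/8)*(-1403722) = -701861/4 ≈ -1.7547e+5)
U - F = -1282888 - 1*(-701861/4) = -1282888 + 701861/4 = -4429691/4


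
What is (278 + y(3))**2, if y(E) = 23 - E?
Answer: 88804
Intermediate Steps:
(278 + y(3))**2 = (278 + (23 - 1*3))**2 = (278 + (23 - 3))**2 = (278 + 20)**2 = 298**2 = 88804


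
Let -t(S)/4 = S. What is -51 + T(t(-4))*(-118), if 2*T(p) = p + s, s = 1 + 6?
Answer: -1408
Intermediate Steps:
t(S) = -4*S
s = 7
T(p) = 7/2 + p/2 (T(p) = (p + 7)/2 = (7 + p)/2 = 7/2 + p/2)
-51 + T(t(-4))*(-118) = -51 + (7/2 + (-4*(-4))/2)*(-118) = -51 + (7/2 + (½)*16)*(-118) = -51 + (7/2 + 8)*(-118) = -51 + (23/2)*(-118) = -51 - 1357 = -1408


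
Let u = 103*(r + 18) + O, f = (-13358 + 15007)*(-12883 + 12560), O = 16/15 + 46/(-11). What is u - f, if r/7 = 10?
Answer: 89378501/165 ≈ 5.4169e+5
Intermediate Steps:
r = 70 (r = 7*10 = 70)
O = -514/165 (O = 16*(1/15) + 46*(-1/11) = 16/15 - 46/11 = -514/165 ≈ -3.1152)
f = -532627 (f = 1649*(-323) = -532627)
u = 1495046/165 (u = 103*(70 + 18) - 514/165 = 103*88 - 514/165 = 9064 - 514/165 = 1495046/165 ≈ 9060.9)
u - f = 1495046/165 - 1*(-532627) = 1495046/165 + 532627 = 89378501/165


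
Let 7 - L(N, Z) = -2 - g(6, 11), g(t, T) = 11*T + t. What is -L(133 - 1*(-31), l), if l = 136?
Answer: -136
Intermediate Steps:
g(t, T) = t + 11*T
L(N, Z) = 136 (L(N, Z) = 7 - (-2 - (6 + 11*11)) = 7 - (-2 - (6 + 121)) = 7 - (-2 - 1*127) = 7 - (-2 - 127) = 7 - 1*(-129) = 7 + 129 = 136)
-L(133 - 1*(-31), l) = -1*136 = -136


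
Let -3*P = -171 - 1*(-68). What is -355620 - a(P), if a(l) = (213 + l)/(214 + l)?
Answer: -264937642/745 ≈ -3.5562e+5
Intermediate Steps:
P = 103/3 (P = -(-171 - 1*(-68))/3 = -(-171 + 68)/3 = -⅓*(-103) = 103/3 ≈ 34.333)
a(l) = (213 + l)/(214 + l)
-355620 - a(P) = -355620 - (213 + 103/3)/(214 + 103/3) = -355620 - 742/(745/3*3) = -355620 - 3*742/(745*3) = -355620 - 1*742/745 = -355620 - 742/745 = -264937642/745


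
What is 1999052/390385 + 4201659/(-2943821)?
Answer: 4244586608977/1149223561085 ≈ 3.6934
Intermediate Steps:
1999052/390385 + 4201659/(-2943821) = 1999052*(1/390385) + 4201659*(-1/2943821) = 1999052/390385 - 4201659/2943821 = 4244586608977/1149223561085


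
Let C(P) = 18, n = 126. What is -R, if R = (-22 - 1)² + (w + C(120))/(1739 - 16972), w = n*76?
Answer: -8048663/15233 ≈ -528.37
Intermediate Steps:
w = 9576 (w = 126*76 = 9576)
R = 8048663/15233 (R = (-22 - 1)² + (9576 + 18)/(1739 - 16972) = (-23)² + 9594/(-15233) = 529 + 9594*(-1/15233) = 529 - 9594/15233 = 8048663/15233 ≈ 528.37)
-R = -1*8048663/15233 = -8048663/15233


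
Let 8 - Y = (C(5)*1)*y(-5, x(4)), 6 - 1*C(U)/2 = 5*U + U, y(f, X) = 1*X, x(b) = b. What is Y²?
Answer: 40000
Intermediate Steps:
y(f, X) = X
C(U) = 12 - 12*U (C(U) = 12 - 2*(5*U + U) = 12 - 12*U)
Y = 200 (Y = 8 - (12 - 12*5)*1*4 = 8 - (12 - 60)*1*4 = 8 - (-48*1)*4 = 8 - (-48)*4 = 8 - 1*(-192) = 8 + 192 = 200)
Y² = 200² = 40000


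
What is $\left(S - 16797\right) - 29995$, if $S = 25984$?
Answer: $-20808$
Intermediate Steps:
$\left(S - 16797\right) - 29995 = \left(25984 - 16797\right) - 29995 = 9187 - 29995 = -20808$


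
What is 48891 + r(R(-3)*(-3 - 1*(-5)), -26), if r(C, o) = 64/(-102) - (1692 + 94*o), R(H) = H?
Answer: 2531761/51 ≈ 49642.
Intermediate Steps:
r(C, o) = -86324/51 - 94*o (r(C, o) = 64*(-1/102) - (1692 + 94*o) = -32/51 - 94*(18 + o) = -32/51 + (-1692 - 94*o) = -86324/51 - 94*o)
48891 + r(R(-3)*(-3 - 1*(-5)), -26) = 48891 + (-86324/51 - 94*(-26)) = 48891 + (-86324/51 + 2444) = 48891 + 38320/51 = 2531761/51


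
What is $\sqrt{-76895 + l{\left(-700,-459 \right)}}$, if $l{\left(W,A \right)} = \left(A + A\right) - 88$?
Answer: $i \sqrt{77901} \approx 279.11 i$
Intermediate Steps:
$l{\left(W,A \right)} = -88 + 2 A$ ($l{\left(W,A \right)} = 2 A - 88 = -88 + 2 A$)
$\sqrt{-76895 + l{\left(-700,-459 \right)}} = \sqrt{-76895 + \left(-88 + 2 \left(-459\right)\right)} = \sqrt{-76895 - 1006} = \sqrt{-77901} = i \sqrt{77901}$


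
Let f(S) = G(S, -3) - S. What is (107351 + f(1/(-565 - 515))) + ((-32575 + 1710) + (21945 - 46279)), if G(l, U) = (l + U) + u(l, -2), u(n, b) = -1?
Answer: 52148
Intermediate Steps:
G(l, U) = -1 + U + l (G(l, U) = (l + U) - 1 = (U + l) - 1 = -1 + U + l)
f(S) = -4 (f(S) = (-1 - 3 + S) - S = (-4 + S) - S = -4)
(107351 + f(1/(-565 - 515))) + ((-32575 + 1710) + (21945 - 46279)) = (107351 - 4) + ((-32575 + 1710) + (21945 - 46279)) = 107347 + (-30865 - 24334) = 107347 - 55199 = 52148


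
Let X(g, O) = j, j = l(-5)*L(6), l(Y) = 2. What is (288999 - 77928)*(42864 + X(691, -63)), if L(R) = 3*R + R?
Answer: 9057478752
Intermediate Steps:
L(R) = 4*R
j = 48 (j = 2*(4*6) = 2*24 = 48)
X(g, O) = 48
(288999 - 77928)*(42864 + X(691, -63)) = (288999 - 77928)*(42864 + 48) = 211071*42912 = 9057478752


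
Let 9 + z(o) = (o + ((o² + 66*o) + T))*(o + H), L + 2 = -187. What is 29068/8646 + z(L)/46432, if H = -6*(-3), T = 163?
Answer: -1030682857/12545346 ≈ -82.157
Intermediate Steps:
L = -189 (L = -2 - 187 = -189)
H = 18
z(o) = -9 + (18 + o)*(163 + o² + 67*o) (z(o) = -9 + (o + ((o² + 66*o) + 163))*(o + 18) = -9 + (o + (163 + o² + 66*o))*(18 + o) = -9 + (163 + o² + 67*o)*(18 + o) = -9 + (18 + o)*(163 + o² + 67*o))
29068/8646 + z(L)/46432 = 29068/8646 + (2925 + (-189)³ + 85*(-189)² + 1369*(-189))/46432 = 29068*(1/8646) + (2925 - 6751269 + 85*35721 - 258741)*(1/46432) = 14534/4323 + (2925 - 6751269 + 3036285 - 258741)*(1/46432) = 14534/4323 - 3970800*1/46432 = 14534/4323 - 248175/2902 = -1030682857/12545346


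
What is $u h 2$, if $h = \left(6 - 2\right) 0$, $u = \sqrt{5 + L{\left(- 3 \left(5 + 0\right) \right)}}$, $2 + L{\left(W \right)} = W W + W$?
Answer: $0$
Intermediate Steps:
$L{\left(W \right)} = -2 + W + W^{2}$ ($L{\left(W \right)} = -2 + \left(W W + W\right) = -2 + \left(W^{2} + W\right) = -2 + \left(W + W^{2}\right) = -2 + W + W^{2}$)
$u = \sqrt{213}$ ($u = \sqrt{5 - \left(2 - 9 \left(5 + 0\right)^{2} + 3 \left(5 + 0\right)\right)} = \sqrt{5 - \left(17 - 225\right)} = \sqrt{5 - -208} = \sqrt{5 + 208} = \sqrt{213} \approx 14.595$)
$h = 0$ ($h = 4 \cdot 0 = 0$)
$u h 2 = \sqrt{213} \cdot 0 \cdot 2 = 0 \cdot 2 = 0$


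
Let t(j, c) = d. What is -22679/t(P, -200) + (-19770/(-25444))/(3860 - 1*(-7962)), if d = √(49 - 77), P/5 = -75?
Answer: 9885/150399484 + 22679*I*√7/14 ≈ 6.5725e-5 + 4285.9*I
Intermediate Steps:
P = -375 (P = 5*(-75) = -375)
d = 2*I*√7 (d = √(-28) = 2*I*√7 ≈ 5.2915*I)
t(j, c) = 2*I*√7
-22679/t(P, -200) + (-19770/(-25444))/(3860 - 1*(-7962)) = -22679*(-I*√7/14) + (-19770/(-25444))/(3860 - 1*(-7962)) = -(-22679)*I*√7/14 + (-19770*(-1/25444))/(3860 + 7962) = 22679*I*√7/14 + (9885/12722)/11822 = 22679*I*√7/14 + (9885/12722)*(1/11822) = 22679*I*√7/14 + 9885/150399484 = 9885/150399484 + 22679*I*√7/14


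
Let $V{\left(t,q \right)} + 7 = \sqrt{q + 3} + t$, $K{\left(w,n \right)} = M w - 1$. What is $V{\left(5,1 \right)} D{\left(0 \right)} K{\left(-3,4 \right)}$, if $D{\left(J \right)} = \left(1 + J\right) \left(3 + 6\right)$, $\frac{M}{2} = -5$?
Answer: $0$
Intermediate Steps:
$M = -10$ ($M = 2 \left(-5\right) = -10$)
$D{\left(J \right)} = 9 + 9 J$ ($D{\left(J \right)} = \left(1 + J\right) 9 = 9 + 9 J$)
$K{\left(w,n \right)} = -1 - 10 w$ ($K{\left(w,n \right)} = - 10 w - 1 = -1 - 10 w$)
$V{\left(t,q \right)} = -7 + t + \sqrt{3 + q}$ ($V{\left(t,q \right)} = -7 + \left(\sqrt{q + 3} + t\right) = -7 + \left(\sqrt{3 + q} + t\right) = -7 + \left(t + \sqrt{3 + q}\right) = -7 + t + \sqrt{3 + q}$)
$V{\left(5,1 \right)} D{\left(0 \right)} K{\left(-3,4 \right)} = \left(-7 + 5 + \sqrt{3 + 1}\right) \left(9 + 9 \cdot 0\right) \left(-1 - -30\right) = \left(-7 + 5 + \sqrt{4}\right) \left(9 + 0\right) \left(-1 + 30\right) = \left(-7 + 5 + 2\right) 9 \cdot 29 = 0 \cdot 9 \cdot 29 = 0 \cdot 29 = 0$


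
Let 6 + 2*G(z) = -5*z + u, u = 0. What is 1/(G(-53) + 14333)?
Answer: 2/28925 ≈ 6.9144e-5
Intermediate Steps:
G(z) = -3 - 5*z/2 (G(z) = -3 + (-5*z + 0)/2 = -3 + (-5*z)/2 = -3 - 5*z/2)
1/(G(-53) + 14333) = 1/((-3 - 5/2*(-53)) + 14333) = 1/((-3 + 265/2) + 14333) = 1/(259/2 + 14333) = 1/(28925/2) = 2/28925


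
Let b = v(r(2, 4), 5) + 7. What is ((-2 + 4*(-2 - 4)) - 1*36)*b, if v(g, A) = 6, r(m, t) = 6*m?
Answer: -806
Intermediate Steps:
b = 13 (b = 6 + 7 = 13)
((-2 + 4*(-2 - 4)) - 1*36)*b = ((-2 + 4*(-2 - 4)) - 1*36)*13 = ((-2 + 4*(-6)) - 36)*13 = ((-2 - 24) - 36)*13 = (-26 - 36)*13 = -62*13 = -806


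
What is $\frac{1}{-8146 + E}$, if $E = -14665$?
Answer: $- \frac{1}{22811} \approx -4.3839 \cdot 10^{-5}$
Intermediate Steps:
$\frac{1}{-8146 + E} = \frac{1}{-8146 - 14665} = \frac{1}{-22811} = - \frac{1}{22811}$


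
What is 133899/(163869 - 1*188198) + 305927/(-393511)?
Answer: -60133627372/9573729119 ≈ -6.2811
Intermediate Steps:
133899/(163869 - 1*188198) + 305927/(-393511) = 133899/(163869 - 188198) + 305927*(-1/393511) = 133899/(-24329) - 305927/393511 = 133899*(-1/24329) - 305927/393511 = -133899/24329 - 305927/393511 = -60133627372/9573729119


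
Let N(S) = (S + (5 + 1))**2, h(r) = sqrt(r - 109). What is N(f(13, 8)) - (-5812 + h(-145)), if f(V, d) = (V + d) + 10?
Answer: 7181 - I*sqrt(254) ≈ 7181.0 - 15.937*I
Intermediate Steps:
h(r) = sqrt(-109 + r)
f(V, d) = 10 + V + d
N(S) = (6 + S)**2 (N(S) = (S + 6)**2 = (6 + S)**2)
N(f(13, 8)) - (-5812 + h(-145)) = (6 + (10 + 13 + 8))**2 - (-5812 + sqrt(-109 - 145)) = (6 + 31)**2 - (-5812 + sqrt(-254)) = 37**2 - (-5812 + I*sqrt(254)) = 1369 + (5812 - I*sqrt(254)) = 7181 - I*sqrt(254)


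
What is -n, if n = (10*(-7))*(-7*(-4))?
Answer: 1960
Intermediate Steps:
n = -1960 (n = -70*28 = -1960)
-n = -1*(-1960) = 1960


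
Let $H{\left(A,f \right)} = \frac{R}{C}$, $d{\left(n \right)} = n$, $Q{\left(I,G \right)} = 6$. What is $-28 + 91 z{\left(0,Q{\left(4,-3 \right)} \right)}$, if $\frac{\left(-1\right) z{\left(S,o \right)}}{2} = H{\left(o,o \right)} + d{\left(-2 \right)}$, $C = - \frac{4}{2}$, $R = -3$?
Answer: $63$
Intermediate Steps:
$C = -2$ ($C = \left(-4\right) \frac{1}{2} = -2$)
$H{\left(A,f \right)} = \frac{3}{2}$ ($H{\left(A,f \right)} = - \frac{3}{-2} = \left(-3\right) \left(- \frac{1}{2}\right) = \frac{3}{2}$)
$z{\left(S,o \right)} = 1$ ($z{\left(S,o \right)} = - 2 \left(\frac{3}{2} - 2\right) = \left(-2\right) \left(- \frac{1}{2}\right) = 1$)
$-28 + 91 z{\left(0,Q{\left(4,-3 \right)} \right)} = -28 + 91 \cdot 1 = -28 + 91 = 63$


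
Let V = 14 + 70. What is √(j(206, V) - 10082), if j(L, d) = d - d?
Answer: 71*I*√2 ≈ 100.41*I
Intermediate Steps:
V = 84
j(L, d) = 0
√(j(206, V) - 10082) = √(0 - 10082) = √(-10082) = 71*I*√2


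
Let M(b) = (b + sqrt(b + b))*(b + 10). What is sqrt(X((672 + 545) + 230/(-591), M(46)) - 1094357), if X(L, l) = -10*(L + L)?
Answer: I*sqrt(390736888257)/591 ≈ 1057.7*I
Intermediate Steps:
M(b) = (10 + b)*(b + sqrt(2)*sqrt(b)) (M(b) = (b + sqrt(2*b))*(10 + b) = (b + sqrt(2)*sqrt(b))*(10 + b) = (10 + b)*(b + sqrt(2)*sqrt(b)))
X(L, l) = -20*L
sqrt(X((672 + 545) + 230/(-591), M(46)) - 1094357) = sqrt(-20*((672 + 545) + 230/(-591)) - 1094357) = sqrt(-20*(1217 + 230*(-1/591)) - 1094357) = sqrt(-20*(1217 - 230/591) - 1094357) = sqrt(-20*719017/591 - 1094357) = sqrt(-14380340/591 - 1094357) = sqrt(-661145327/591) = I*sqrt(390736888257)/591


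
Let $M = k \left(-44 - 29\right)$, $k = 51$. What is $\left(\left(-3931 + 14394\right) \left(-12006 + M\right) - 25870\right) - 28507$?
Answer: $-164626904$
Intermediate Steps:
$M = -3723$ ($M = 51 \left(-44 - 29\right) = 51 \left(-73\right) = -3723$)
$\left(\left(-3931 + 14394\right) \left(-12006 + M\right) - 25870\right) - 28507 = \left(\left(-3931 + 14394\right) \left(-12006 - 3723\right) - 25870\right) - 28507 = \left(10463 \left(-15729\right) - 25870\right) - 28507 = \left(-164572527 - 25870\right) - 28507 = -164598397 - 28507 = -164626904$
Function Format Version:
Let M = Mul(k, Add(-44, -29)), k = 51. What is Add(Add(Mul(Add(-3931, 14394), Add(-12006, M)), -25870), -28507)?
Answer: -164626904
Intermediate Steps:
M = -3723 (M = Mul(51, Add(-44, -29)) = Mul(51, -73) = -3723)
Add(Add(Mul(Add(-3931, 14394), Add(-12006, M)), -25870), -28507) = Add(Add(Mul(Add(-3931, 14394), Add(-12006, -3723)), -25870), -28507) = Add(Add(Mul(10463, -15729), -25870), -28507) = Add(Add(-164572527, -25870), -28507) = Add(-164598397, -28507) = -164626904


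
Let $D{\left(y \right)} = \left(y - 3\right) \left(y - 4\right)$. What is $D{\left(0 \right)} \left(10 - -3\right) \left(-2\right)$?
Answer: $-312$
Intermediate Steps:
$D{\left(y \right)} = \left(-4 + y\right) \left(-3 + y\right)$ ($D{\left(y \right)} = \left(-3 + y\right) \left(-4 + y\right) = \left(-4 + y\right) \left(-3 + y\right)$)
$D{\left(0 \right)} \left(10 - -3\right) \left(-2\right) = \left(12 + 0^{2} - 0\right) \left(10 - -3\right) \left(-2\right) = \left(12 + 0 + 0\right) \left(10 + 3\right) \left(-2\right) = 12 \cdot 13 \left(-2\right) = 156 \left(-2\right) = -312$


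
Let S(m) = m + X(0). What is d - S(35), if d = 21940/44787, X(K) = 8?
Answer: -1903901/44787 ≈ -42.510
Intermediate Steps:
d = 21940/44787 (d = 21940*(1/44787) = 21940/44787 ≈ 0.48987)
S(m) = 8 + m (S(m) = m + 8 = 8 + m)
d - S(35) = 21940/44787 - (8 + 35) = 21940/44787 - 1*43 = 21940/44787 - 43 = -1903901/44787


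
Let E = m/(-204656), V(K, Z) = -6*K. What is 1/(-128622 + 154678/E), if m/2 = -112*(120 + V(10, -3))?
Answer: 420/935221909 ≈ 4.4909e-7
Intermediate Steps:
m = -13440 (m = 2*(-112*(120 - 6*10)) = 2*(-112*(120 - 60)) = 2*(-112*60) = 2*(-6720) = -13440)
E = 840/12791 (E = -13440/(-204656) = -13440*(-1/204656) = 840/12791 ≈ 0.065671)
1/(-128622 + 154678/E) = 1/(-128622 + 154678/(840/12791)) = 1/(-128622 + 154678*(12791/840)) = 1/(-128622 + 989243149/420) = 1/(935221909/420) = 420/935221909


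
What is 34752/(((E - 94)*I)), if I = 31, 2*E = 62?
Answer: -11584/651 ≈ -17.794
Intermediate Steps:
E = 31 (E = (1/2)*62 = 31)
34752/(((E - 94)*I)) = 34752/(((31 - 94)*31)) = 34752/((-63*31)) = 34752/(-1953) = 34752*(-1/1953) = -11584/651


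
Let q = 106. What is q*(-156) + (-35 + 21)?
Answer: -16550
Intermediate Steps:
q*(-156) + (-35 + 21) = 106*(-156) + (-35 + 21) = -16536 - 14 = -16550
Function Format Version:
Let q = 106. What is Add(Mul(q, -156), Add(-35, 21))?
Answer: -16550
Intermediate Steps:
Add(Mul(q, -156), Add(-35, 21)) = Add(Mul(106, -156), Add(-35, 21)) = Add(-16536, -14) = -16550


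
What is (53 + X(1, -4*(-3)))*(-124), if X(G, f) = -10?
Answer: -5332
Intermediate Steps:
(53 + X(1, -4*(-3)))*(-124) = (53 - 10)*(-124) = 43*(-124) = -5332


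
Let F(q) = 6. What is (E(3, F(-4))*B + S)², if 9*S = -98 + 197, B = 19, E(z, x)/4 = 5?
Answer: 152881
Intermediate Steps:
E(z, x) = 20 (E(z, x) = 4*5 = 20)
S = 11 (S = (-98 + 197)/9 = (⅑)*99 = 11)
(E(3, F(-4))*B + S)² = (20*19 + 11)² = (380 + 11)² = 391² = 152881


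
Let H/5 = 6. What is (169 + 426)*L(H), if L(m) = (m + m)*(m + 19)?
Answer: 1749300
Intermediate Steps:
H = 30 (H = 5*6 = 30)
L(m) = 2*m*(19 + m) (L(m) = (2*m)*(19 + m) = 2*m*(19 + m))
(169 + 426)*L(H) = (169 + 426)*(2*30*(19 + 30)) = 595*(2*30*49) = 595*2940 = 1749300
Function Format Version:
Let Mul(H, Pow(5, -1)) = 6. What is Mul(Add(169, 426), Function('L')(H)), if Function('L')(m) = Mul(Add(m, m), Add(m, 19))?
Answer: 1749300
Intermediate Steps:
H = 30 (H = Mul(5, 6) = 30)
Function('L')(m) = Mul(2, m, Add(19, m)) (Function('L')(m) = Mul(Mul(2, m), Add(19, m)) = Mul(2, m, Add(19, m)))
Mul(Add(169, 426), Function('L')(H)) = Mul(Add(169, 426), Mul(2, 30, Add(19, 30))) = Mul(595, Mul(2, 30, 49)) = Mul(595, 2940) = 1749300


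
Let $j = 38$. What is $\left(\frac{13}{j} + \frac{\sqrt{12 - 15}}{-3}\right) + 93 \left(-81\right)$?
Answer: $- \frac{286241}{38} - \frac{i \sqrt{3}}{3} \approx -7532.7 - 0.57735 i$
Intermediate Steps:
$\left(\frac{13}{j} + \frac{\sqrt{12 - 15}}{-3}\right) + 93 \left(-81\right) = \left(\frac{13}{38} + \frac{\sqrt{12 - 15}}{-3}\right) + 93 \left(-81\right) = \left(13 \cdot \frac{1}{38} + \sqrt{-3} \left(- \frac{1}{3}\right)\right) - 7533 = \left(\frac{13}{38} + i \sqrt{3} \left(- \frac{1}{3}\right)\right) - 7533 = \left(\frac{13}{38} - \frac{i \sqrt{3}}{3}\right) - 7533 = - \frac{286241}{38} - \frac{i \sqrt{3}}{3}$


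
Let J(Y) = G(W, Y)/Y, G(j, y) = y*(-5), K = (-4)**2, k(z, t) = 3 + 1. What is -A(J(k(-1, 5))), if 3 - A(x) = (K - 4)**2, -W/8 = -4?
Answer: 141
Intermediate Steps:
W = 32 (W = -8*(-4) = 32)
k(z, t) = 4
K = 16
G(j, y) = -5*y
J(Y) = -5 (J(Y) = (-5*Y)/Y = -5)
A(x) = -141 (A(x) = 3 - (16 - 4)**2 = 3 - 1*12**2 = 3 - 1*144 = 3 - 144 = -141)
-A(J(k(-1, 5))) = -1*(-141) = 141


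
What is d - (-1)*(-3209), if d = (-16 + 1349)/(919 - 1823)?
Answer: -2902269/904 ≈ -3210.5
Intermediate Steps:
d = -1333/904 (d = 1333/(-904) = 1333*(-1/904) = -1333/904 ≈ -1.4746)
d - (-1)*(-3209) = -1333/904 - (-1)*(-3209) = -1333/904 - 1*3209 = -1333/904 - 3209 = -2902269/904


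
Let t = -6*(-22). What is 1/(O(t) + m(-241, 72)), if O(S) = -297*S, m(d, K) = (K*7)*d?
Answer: -1/160668 ≈ -6.2240e-6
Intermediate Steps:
m(d, K) = 7*K*d (m(d, K) = (7*K)*d = 7*K*d)
t = 132
1/(O(t) + m(-241, 72)) = 1/(-297*132 + 7*72*(-241)) = 1/(-39204 - 121464) = 1/(-160668) = -1/160668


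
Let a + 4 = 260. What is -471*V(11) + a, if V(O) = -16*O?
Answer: 83152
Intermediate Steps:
a = 256 (a = -4 + 260 = 256)
-471*V(11) + a = -(-7536)*11 + 256 = -471*(-176) + 256 = 82896 + 256 = 83152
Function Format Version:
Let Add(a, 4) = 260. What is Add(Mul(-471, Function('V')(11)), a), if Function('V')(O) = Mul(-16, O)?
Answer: 83152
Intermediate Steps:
a = 256 (a = Add(-4, 260) = 256)
Add(Mul(-471, Function('V')(11)), a) = Add(Mul(-471, Mul(-16, 11)), 256) = Add(Mul(-471, -176), 256) = Add(82896, 256) = 83152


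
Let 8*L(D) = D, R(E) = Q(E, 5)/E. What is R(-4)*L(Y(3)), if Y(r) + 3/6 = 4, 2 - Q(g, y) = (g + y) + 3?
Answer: 7/32 ≈ 0.21875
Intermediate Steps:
Q(g, y) = -1 - g - y (Q(g, y) = 2 - ((g + y) + 3) = 2 - (3 + g + y) = 2 + (-3 - g - y) = -1 - g - y)
R(E) = (-6 - E)/E (R(E) = (-1 - E - 1*5)/E = (-1 - E - 5)/E = (-6 - E)/E)
Y(r) = 7/2 (Y(r) = -1/2 + 4 = 7/2)
L(D) = D/8
R(-4)*L(Y(3)) = ((-6 - 1*(-4))/(-4))*((1/8)*(7/2)) = -(-6 + 4)/4*(7/16) = -1/4*(-2)*(7/16) = (1/2)*(7/16) = 7/32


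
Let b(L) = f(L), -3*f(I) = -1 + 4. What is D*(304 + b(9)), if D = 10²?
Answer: 30300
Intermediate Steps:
f(I) = -1 (f(I) = -(-1 + 4)/3 = -⅓*3 = -1)
D = 100
b(L) = -1
D*(304 + b(9)) = 100*(304 - 1) = 100*303 = 30300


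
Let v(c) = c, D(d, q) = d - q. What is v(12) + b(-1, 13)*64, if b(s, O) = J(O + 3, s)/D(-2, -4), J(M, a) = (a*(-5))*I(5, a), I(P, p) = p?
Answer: -148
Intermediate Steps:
J(M, a) = -5*a² (J(M, a) = (a*(-5))*a = (-5*a)*a = -5*a²)
b(s, O) = -5*s²/2 (b(s, O) = (-5*s²)/(-2 - 1*(-4)) = (-5*s²)/(-2 + 4) = -5*s²/2)
v(12) + b(-1, 13)*64 = 12 - 5/2*(-1)²*64 = 12 - 5/2*1*64 = 12 - 5/2*64 = 12 - 160 = -148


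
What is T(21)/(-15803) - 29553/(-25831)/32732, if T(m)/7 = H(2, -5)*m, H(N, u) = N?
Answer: -248110059789/13361441114476 ≈ -0.018569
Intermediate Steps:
T(m) = 14*m (T(m) = 7*(2*m) = 14*m)
T(21)/(-15803) - 29553/(-25831)/32732 = (14*21)/(-15803) - 29553/(-25831)/32732 = 294*(-1/15803) - 29553*(-1/25831)*(1/32732) = -294/15803 + (29553/25831)*(1/32732) = -294/15803 + 29553/845500292 = -248110059789/13361441114476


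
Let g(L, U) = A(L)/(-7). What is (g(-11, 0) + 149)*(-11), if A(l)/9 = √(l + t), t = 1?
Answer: -1639 + 99*I*√10/7 ≈ -1639.0 + 44.724*I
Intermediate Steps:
A(l) = 9*√(1 + l) (A(l) = 9*√(l + 1) = 9*√(1 + l))
g(L, U) = -9*√(1 + L)/7 (g(L, U) = (9*√(1 + L))/(-7) = (9*√(1 + L))*(-⅐) = -9*√(1 + L)/7)
(g(-11, 0) + 149)*(-11) = (-9*√(1 - 11)/7 + 149)*(-11) = (-9*I*√10/7 + 149)*(-11) = (149 - 9*I*√10/7)*(-11) = -1639 + 99*I*√10/7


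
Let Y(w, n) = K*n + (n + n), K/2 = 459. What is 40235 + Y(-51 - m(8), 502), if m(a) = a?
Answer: 502075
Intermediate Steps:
K = 918 (K = 2*459 = 918)
Y(w, n) = 920*n (Y(w, n) = 918*n + (n + n) = 918*n + 2*n = 920*n)
40235 + Y(-51 - m(8), 502) = 40235 + 920*502 = 40235 + 461840 = 502075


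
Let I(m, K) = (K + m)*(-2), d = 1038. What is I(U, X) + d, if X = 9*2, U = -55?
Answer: 1112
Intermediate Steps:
X = 18
I(m, K) = -2*K - 2*m
I(U, X) + d = (-2*18 - 2*(-55)) + 1038 = (-36 + 110) + 1038 = 74 + 1038 = 1112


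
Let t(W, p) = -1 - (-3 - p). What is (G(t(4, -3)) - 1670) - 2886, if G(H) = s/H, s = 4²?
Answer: -4572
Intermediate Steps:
s = 16
t(W, p) = 2 + p (t(W, p) = -1 + (3 + p) = 2 + p)
G(H) = 16/H
(G(t(4, -3)) - 1670) - 2886 = (16/(2 - 3) - 1670) - 2886 = (16/(-1) - 1670) - 2886 = (16*(-1) - 1670) - 2886 = (-16 - 1670) - 2886 = -1686 - 2886 = -4572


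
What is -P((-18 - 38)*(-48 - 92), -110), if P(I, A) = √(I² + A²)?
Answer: -10*√614777 ≈ -7840.8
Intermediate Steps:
P(I, A) = √(A² + I²)
-P((-18 - 38)*(-48 - 92), -110) = -√((-110)² + ((-18 - 38)*(-48 - 92))²) = -√(12100 + (-56*(-140))²) = -√(12100 + 7840²) = -√(12100 + 61465600) = -√61477700 = -10*√614777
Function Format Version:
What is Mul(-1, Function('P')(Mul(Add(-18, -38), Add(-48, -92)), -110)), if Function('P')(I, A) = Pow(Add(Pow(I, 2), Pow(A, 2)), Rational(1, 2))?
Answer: Mul(-10, Pow(614777, Rational(1, 2))) ≈ -7840.8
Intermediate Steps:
Function('P')(I, A) = Pow(Add(Pow(A, 2), Pow(I, 2)), Rational(1, 2))
Mul(-1, Function('P')(Mul(Add(-18, -38), Add(-48, -92)), -110)) = Mul(-1, Pow(Add(Pow(-110, 2), Pow(Mul(Add(-18, -38), Add(-48, -92)), 2)), Rational(1, 2))) = Mul(-1, Pow(Add(12100, Pow(Mul(-56, -140), 2)), Rational(1, 2))) = Mul(-1, Pow(Add(12100, Pow(7840, 2)), Rational(1, 2))) = Mul(-1, Pow(Add(12100, 61465600), Rational(1, 2))) = Mul(-1, Pow(61477700, Rational(1, 2))) = Mul(-1, Mul(10, Pow(614777, Rational(1, 2)))) = Mul(-10, Pow(614777, Rational(1, 2)))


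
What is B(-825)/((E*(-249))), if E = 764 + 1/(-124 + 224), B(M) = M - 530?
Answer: 135500/19023849 ≈ 0.0071226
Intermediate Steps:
B(M) = -530 + M
E = 76401/100 (E = 764 + 1/100 = 76401/100 ≈ 764.01)
B(-825)/((E*(-249))) = (-530 - 825)/(((76401/100)*(-249))) = -1355/(-19023849/100) = -1355*(-100/19023849) = 135500/19023849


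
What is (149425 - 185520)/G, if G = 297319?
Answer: -36095/297319 ≈ -0.12140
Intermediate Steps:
(149425 - 185520)/G = (149425 - 185520)/297319 = -36095*1/297319 = -36095/297319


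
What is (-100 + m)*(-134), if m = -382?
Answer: 64588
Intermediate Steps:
(-100 + m)*(-134) = (-100 - 382)*(-134) = -482*(-134) = 64588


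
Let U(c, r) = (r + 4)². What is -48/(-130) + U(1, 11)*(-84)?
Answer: -1228476/65 ≈ -18900.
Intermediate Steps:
U(c, r) = (4 + r)²
-48/(-130) + U(1, 11)*(-84) = -48/(-130) + (4 + 11)²*(-84) = -48*(-1/130) + 15²*(-84) = 24/65 + 225*(-84) = 24/65 - 18900 = -1228476/65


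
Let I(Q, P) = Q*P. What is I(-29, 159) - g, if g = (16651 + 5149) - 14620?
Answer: -11791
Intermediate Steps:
g = 7180 (g = 21800 - 14620 = 7180)
I(Q, P) = P*Q
I(-29, 159) - g = 159*(-29) - 1*7180 = -4611 - 7180 = -11791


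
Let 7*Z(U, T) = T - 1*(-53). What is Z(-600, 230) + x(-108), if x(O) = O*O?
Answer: 81931/7 ≈ 11704.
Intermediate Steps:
x(O) = O²
Z(U, T) = 53/7 + T/7 (Z(U, T) = (T - 1*(-53))/7 = (T + 53)/7 = (53 + T)/7 = 53/7 + T/7)
Z(-600, 230) + x(-108) = (53/7 + (⅐)*230) + (-108)² = (53/7 + 230/7) + 11664 = 283/7 + 11664 = 81931/7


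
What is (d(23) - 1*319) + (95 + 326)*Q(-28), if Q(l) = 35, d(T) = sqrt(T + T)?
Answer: 14416 + sqrt(46) ≈ 14423.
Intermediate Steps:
d(T) = sqrt(2)*sqrt(T) (d(T) = sqrt(2*T) = sqrt(2)*sqrt(T))
(d(23) - 1*319) + (95 + 326)*Q(-28) = (sqrt(2)*sqrt(23) - 1*319) + (95 + 326)*35 = (sqrt(46) - 319) + 421*35 = (-319 + sqrt(46)) + 14735 = 14416 + sqrt(46)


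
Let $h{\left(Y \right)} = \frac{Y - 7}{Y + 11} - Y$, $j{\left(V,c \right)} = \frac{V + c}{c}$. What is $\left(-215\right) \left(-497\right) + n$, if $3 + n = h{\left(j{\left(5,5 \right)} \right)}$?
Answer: $\frac{1389045}{13} \approx 1.0685 \cdot 10^{5}$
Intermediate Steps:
$j{\left(V,c \right)} = \frac{V + c}{c}$
$h{\left(Y \right)} = - Y + \frac{-7 + Y}{11 + Y}$ ($h{\left(Y \right)} = \frac{-7 + Y}{11 + Y} - Y = - Y + \frac{-7 + Y}{11 + Y}$)
$n = - \frac{70}{13}$ ($n = -3 + \frac{-7 - \left(\frac{5 + 5}{5}\right)^{2} - 10 \frac{5 + 5}{5}}{11 + \frac{5 + 5}{5}} = -3 + \frac{-7 - \left(\frac{1}{5} \cdot 10\right)^{2} - 10 \cdot \frac{1}{5} \cdot 10}{11 + \frac{1}{5} \cdot 10} = -3 + \frac{-7 - 2^{2} - 20}{11 + 2} = -3 + \frac{-7 - 4 - 20}{13} = -3 + \frac{1}{13} \left(-31\right) = -3 - \frac{31}{13} = - \frac{70}{13} \approx -5.3846$)
$\left(-215\right) \left(-497\right) + n = \left(-215\right) \left(-497\right) - \frac{70}{13} = 106855 - \frac{70}{13} = \frac{1389045}{13}$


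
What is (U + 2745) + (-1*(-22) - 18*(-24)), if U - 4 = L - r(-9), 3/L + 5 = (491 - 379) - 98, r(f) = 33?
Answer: 9511/3 ≈ 3170.3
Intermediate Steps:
L = ⅓ (L = 3/(-5 + ((491 - 379) - 98)) = 3/(-5 + (112 - 98)) = 3/(-5 + 14) = 3/9 = 3*(⅑) = ⅓ ≈ 0.33333)
U = -86/3 (U = 4 + (⅓ - 1*33) = 4 + (⅓ - 33) = 4 - 98/3 = -86/3 ≈ -28.667)
(U + 2745) + (-1*(-22) - 18*(-24)) = (-86/3 + 2745) + (-1*(-22) - 18*(-24)) = 8149/3 + (22 + 432) = 8149/3 + 454 = 9511/3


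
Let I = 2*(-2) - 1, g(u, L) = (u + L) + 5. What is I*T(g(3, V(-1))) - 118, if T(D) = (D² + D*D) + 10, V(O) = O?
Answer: -658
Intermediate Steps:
g(u, L) = 5 + L + u (g(u, L) = (L + u) + 5 = 5 + L + u)
T(D) = 10 + 2*D² (T(D) = (D² + D²) + 10 = 2*D² + 10 = 10 + 2*D²)
I = -5 (I = -4 - 1 = -5)
I*T(g(3, V(-1))) - 118 = -5*(10 + 2*(5 - 1 + 3)²) - 118 = -5*(10 + 2*7²) - 118 = -5*(10 + 2*49) - 118 = -5*(10 + 98) - 118 = -5*108 - 118 = -540 - 118 = -658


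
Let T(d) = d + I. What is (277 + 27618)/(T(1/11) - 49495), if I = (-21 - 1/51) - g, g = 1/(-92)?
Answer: -1439716740/2555615551 ≈ -0.56335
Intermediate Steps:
g = -1/92 ≈ -0.010870
I = -98573/4692 (I = (-21 - 1/51) - 1*(-1/92) = (-21 - 1*1/51) + 1/92 = (-21 - 1/51) + 1/92 = -1072/51 + 1/92 = -98573/4692 ≈ -21.009)
T(d) = -98573/4692 + d (T(d) = d - 98573/4692 = -98573/4692 + d)
(277 + 27618)/(T(1/11) - 49495) = (277 + 27618)/((-98573/4692 + 1/11) - 49495) = 27895/((-98573/4692 + 1/11) - 49495) = 27895/(-1079611/51612 - 49495) = 27895/(-2555615551/51612) = 27895*(-51612/2555615551) = -1439716740/2555615551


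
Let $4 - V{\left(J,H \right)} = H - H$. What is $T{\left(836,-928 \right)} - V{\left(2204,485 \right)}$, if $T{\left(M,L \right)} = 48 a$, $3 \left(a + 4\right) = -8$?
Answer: $-324$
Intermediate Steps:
$a = - \frac{20}{3}$ ($a = -4 + \frac{1}{3} \left(-8\right) = -4 - \frac{8}{3} = - \frac{20}{3} \approx -6.6667$)
$T{\left(M,L \right)} = -320$ ($T{\left(M,L \right)} = 48 \left(- \frac{20}{3}\right) = -320$)
$V{\left(J,H \right)} = 4$ ($V{\left(J,H \right)} = 4 - \left(H - H\right) = 4 - 0 = 4 + 0 = 4$)
$T{\left(836,-928 \right)} - V{\left(2204,485 \right)} = -320 - 4 = -324$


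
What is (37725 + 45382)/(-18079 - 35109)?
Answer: -83107/53188 ≈ -1.5625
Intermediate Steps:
(37725 + 45382)/(-18079 - 35109) = 83107/(-53188) = 83107*(-1/53188) = -83107/53188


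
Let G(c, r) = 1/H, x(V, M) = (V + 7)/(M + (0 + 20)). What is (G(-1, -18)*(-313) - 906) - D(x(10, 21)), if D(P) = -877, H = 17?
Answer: -806/17 ≈ -47.412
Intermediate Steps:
x(V, M) = (7 + V)/(20 + M) (x(V, M) = (7 + V)/(M + 20) = (7 + V)/(20 + M))
G(c, r) = 1/17
(G(-1, -18)*(-313) - 906) - D(x(10, 21)) = ((1/17)*(-313) - 906) - 1*(-877) = (-313/17 - 906) + 877 = -15715/17 + 877 = -806/17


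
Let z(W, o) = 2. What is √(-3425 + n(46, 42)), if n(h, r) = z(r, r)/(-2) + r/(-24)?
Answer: I*√13711/2 ≈ 58.547*I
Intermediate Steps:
n(h, r) = -1 - r/24 (n(h, r) = 2/(-2) + r/(-24) = 2*(-½) + r*(-1/24) = -1 - r/24)
√(-3425 + n(46, 42)) = √(-3425 + (-1 - 1/24*42)) = √(-3425 + (-1 - 7/4)) = √(-3425 - 11/4) = √(-13711/4) = I*√13711/2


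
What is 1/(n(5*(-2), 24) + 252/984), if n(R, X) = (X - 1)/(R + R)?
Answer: -820/733 ≈ -1.1187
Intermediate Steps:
n(R, X) = (-1 + X)/(2*R) (n(R, X) = (-1 + X)/((2*R)) = (-1 + X)*(1/(2*R)) = (-1 + X)/(2*R))
1/(n(5*(-2), 24) + 252/984) = 1/((-1 + 24)/(2*((5*(-2)))) + 252/984) = 1/((½)*23/(-10) + 252*(1/984)) = 1/((½)*(-⅒)*23 + 21/82) = 1/(-23/20 + 21/82) = 1/(-733/820) = -820/733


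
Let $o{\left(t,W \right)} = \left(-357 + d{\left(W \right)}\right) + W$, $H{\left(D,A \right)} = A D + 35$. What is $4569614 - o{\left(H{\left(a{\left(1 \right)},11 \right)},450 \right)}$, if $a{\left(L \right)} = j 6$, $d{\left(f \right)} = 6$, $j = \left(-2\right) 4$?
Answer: $4569515$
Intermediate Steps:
$j = -8$
$a{\left(L \right)} = -48$ ($a{\left(L \right)} = \left(-8\right) 6 = -48$)
$H{\left(D,A \right)} = 35 + A D$
$o{\left(t,W \right)} = -351 + W$ ($o{\left(t,W \right)} = \left(-357 + 6\right) + W = -351 + W$)
$4569614 - o{\left(H{\left(a{\left(1 \right)},11 \right)},450 \right)} = 4569614 - \left(-351 + 450\right) = 4569614 - 99 = 4569515$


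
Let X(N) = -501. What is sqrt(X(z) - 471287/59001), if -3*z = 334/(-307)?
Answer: 2*I*sqrt(442961630697)/59001 ≈ 22.561*I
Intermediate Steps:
z = 334/921 (z = -334/(3*(-307)) = -334*(-1)/(3*307) = -1/3*(-334/307) = 334/921 ≈ 0.36265)
sqrt(X(z) - 471287/59001) = sqrt(-501 - 471287/59001) = sqrt(-30030788/59001) = 2*I*sqrt(442961630697)/59001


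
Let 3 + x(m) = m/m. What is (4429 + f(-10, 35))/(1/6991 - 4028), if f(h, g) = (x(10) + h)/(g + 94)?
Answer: -121035183/110079011 ≈ -1.0995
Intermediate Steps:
x(m) = -2 (x(m) = -3 + m/m = -3 + 1 = -2)
f(h, g) = (-2 + h)/(94 + g) (f(h, g) = (-2 + h)/(g + 94) = (-2 + h)/(94 + g))
(4429 + f(-10, 35))/(1/6991 - 4028) = (4429 + (-2 - 10)/(94 + 35))/(1/6991 - 4028) = (4429 - 12/129)/(1/6991 - 4028) = (4429 + (1/129)*(-12))/(-28159747/6991) = (4429 - 4/43)*(-6991/28159747) = (190443/43)*(-6991/28159747) = -121035183/110079011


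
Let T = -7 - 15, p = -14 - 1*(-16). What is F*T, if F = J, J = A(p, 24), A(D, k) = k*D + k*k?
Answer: -13728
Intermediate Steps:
p = 2 (p = -14 + 16 = 2)
T = -22
A(D, k) = k**2 + D*k (A(D, k) = D*k + k**2 = k**2 + D*k)
J = 624 (J = 24*(2 + 24) = 24*26 = 624)
F = 624
F*T = 624*(-22) = -13728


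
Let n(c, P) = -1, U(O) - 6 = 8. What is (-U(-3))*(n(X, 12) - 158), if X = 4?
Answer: 2226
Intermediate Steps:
U(O) = 14 (U(O) = 6 + 8 = 14)
(-U(-3))*(n(X, 12) - 158) = (-1*14)*(-1 - 158) = -14*(-159) = 2226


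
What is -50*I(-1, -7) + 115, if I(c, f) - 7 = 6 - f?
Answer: -885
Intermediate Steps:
I(c, f) = 13 - f (I(c, f) = 7 + (6 - f) = 13 - f)
-50*I(-1, -7) + 115 = -50*(13 - 1*(-7)) + 115 = -50*(13 + 7) + 115 = -50*20 + 115 = -1000 + 115 = -885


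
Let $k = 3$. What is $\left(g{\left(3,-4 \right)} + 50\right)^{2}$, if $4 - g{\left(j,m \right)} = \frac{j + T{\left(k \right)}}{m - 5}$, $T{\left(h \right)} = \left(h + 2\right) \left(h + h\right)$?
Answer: $\frac{29929}{9} \approx 3325.4$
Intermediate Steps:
$T{\left(h \right)} = 2 h \left(2 + h\right)$ ($T{\left(h \right)} = \left(2 + h\right) 2 h = 2 h \left(2 + h\right)$)
$g{\left(j,m \right)} = 4 - \frac{30 + j}{-5 + m}$ ($g{\left(j,m \right)} = 4 - \frac{j + 2 \cdot 3 \left(2 + 3\right)}{m - 5} = 4 - \frac{j + 2 \cdot 3 \cdot 5}{-5 + m} = 4 - \frac{j + 30}{-5 + m} = 4 - \frac{30 + j}{-5 + m}$)
$\left(g{\left(3,-4 \right)} + 50\right)^{2} = \left(\frac{-50 - 3 + 4 \left(-4\right)}{-5 - 4} + 50\right)^{2} = \left(\frac{-50 - 3 - 16}{-9} + 50\right)^{2} = \left(\left(- \frac{1}{9}\right) \left(-69\right) + 50\right)^{2} = \left(\frac{23}{3} + 50\right)^{2} = \left(\frac{173}{3}\right)^{2} = \frac{29929}{9}$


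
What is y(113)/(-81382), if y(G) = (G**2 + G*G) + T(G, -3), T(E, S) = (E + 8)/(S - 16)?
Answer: -485101/1546258 ≈ -0.31373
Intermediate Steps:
T(E, S) = (8 + E)/(-16 + S)
y(G) = -8/19 + 2*G**2 - G/19 (y(G) = (G**2 + G*G) + (8 + G)/(-16 - 3) = (G**2 + G**2) + (8 + G)/(-19) = 2*G**2 - (8 + G)/19 = 2*G**2 + (-8/19 - G/19) = -8/19 + 2*G**2 - G/19)
y(113)/(-81382) = (-8/19 + 2*113**2 - 1/19*113)/(-81382) = (-8/19 + 2*12769 - 113/19)*(-1/81382) = (-8/19 + 25538 - 113/19)*(-1/81382) = (485101/19)*(-1/81382) = -485101/1546258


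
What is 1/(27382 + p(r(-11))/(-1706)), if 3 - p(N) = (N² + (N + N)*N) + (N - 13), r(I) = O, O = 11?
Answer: 853/23357025 ≈ 3.6520e-5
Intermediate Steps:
r(I) = 11
p(N) = 16 - N - 3*N² (p(N) = 3 - ((N² + (N + N)*N) + (N - 13)) = 3 - ((N² + (2*N)*N) + (-13 + N)) = 3 - ((N² + 2*N²) + (-13 + N)) = 3 - (3*N² + (-13 + N)) = 3 - (-13 + N + 3*N²) = 3 + (13 - N - 3*N²) = 16 - N - 3*N²)
1/(27382 + p(r(-11))/(-1706)) = 1/(27382 + (16 - 1*11 - 3*11²)/(-1706)) = 1/(27382 + (16 - 11 - 3*121)*(-1/1706)) = 1/(27382 + (16 - 11 - 363)*(-1/1706)) = 1/(27382 - 358*(-1/1706)) = 1/(27382 + 179/853) = 1/(23357025/853) = 853/23357025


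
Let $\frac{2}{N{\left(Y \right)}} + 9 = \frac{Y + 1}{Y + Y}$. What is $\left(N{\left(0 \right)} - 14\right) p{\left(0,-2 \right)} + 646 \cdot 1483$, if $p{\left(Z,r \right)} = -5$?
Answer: $958088$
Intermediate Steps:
$N{\left(Y \right)} = \frac{2}{-9 + \frac{1 + Y}{2 Y}}$ ($N{\left(Y \right)} = \frac{2}{-9 + \frac{Y + 1}{Y + Y}} = \frac{2}{-9 + \frac{1 + Y}{2 Y}}$)
$\left(N{\left(0 \right)} - 14\right) p{\left(0,-2 \right)} + 646 \cdot 1483 = \left(\left(-4\right) 0 \frac{1}{-1 + 17 \cdot 0} - 14\right) \left(-5\right) + 646 \cdot 1483 = \left(\left(-4\right) 0 \frac{1}{-1 + 0} - 14\right) \left(-5\right) + 958018 = \left(\left(-4\right) 0 \frac{1}{-1} - 14\right) \left(-5\right) + 958018 = \left(\left(-4\right) 0 \left(-1\right) - 14\right) \left(-5\right) + 958018 = \left(0 - 14\right) \left(-5\right) + 958018 = \left(-14\right) \left(-5\right) + 958018 = 70 + 958018 = 958088$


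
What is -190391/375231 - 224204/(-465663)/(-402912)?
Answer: -2976789503858135/5866774541305128 ≈ -0.50740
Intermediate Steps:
-190391/375231 - 224204/(-465663)/(-402912) = -190391*1/375231 - 224204*(-1/465663)*(-1/402912) = -190391/375231 + (224204/465663)*(-1/402912) = -190391/375231 - 56051/46905302664 = -2976789503858135/5866774541305128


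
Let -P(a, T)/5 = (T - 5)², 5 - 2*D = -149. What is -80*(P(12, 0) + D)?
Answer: 3840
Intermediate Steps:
D = 77 (D = 5/2 - ½*(-149) = 5/2 + 149/2 = 77)
P(a, T) = -5*(-5 + T)² (P(a, T) = -5*(T - 5)² = -5*(-5 + T)²)
-80*(P(12, 0) + D) = -80*(-5*(-5 + 0)² + 77) = -80*(-5*(-5)² + 77) = -80*(-5*25 + 77) = -80*(-125 + 77) = -80*(-48) = 3840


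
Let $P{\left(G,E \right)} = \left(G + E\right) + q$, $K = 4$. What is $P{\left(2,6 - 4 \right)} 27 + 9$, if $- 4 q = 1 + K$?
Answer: $\frac{333}{4} \approx 83.25$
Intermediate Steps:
$q = - \frac{5}{4}$ ($q = - \frac{1 + 4}{4} = \left(- \frac{1}{4}\right) 5 = - \frac{5}{4} \approx -1.25$)
$P{\left(G,E \right)} = - \frac{5}{4} + E + G$ ($P{\left(G,E \right)} = \left(G + E\right) - \frac{5}{4} = \left(E + G\right) - \frac{5}{4} = - \frac{5}{4} + E + G$)
$P{\left(2,6 - 4 \right)} 27 + 9 = \left(- \frac{5}{4} + \left(6 - 4\right) + 2\right) 27 + 9 = \left(- \frac{5}{4} + 2 + 2\right) 27 + 9 = \frac{11}{4} \cdot 27 + 9 = \frac{297}{4} + 9 = \frac{333}{4}$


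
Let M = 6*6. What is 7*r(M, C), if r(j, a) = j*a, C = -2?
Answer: -504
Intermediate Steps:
M = 36
r(j, a) = a*j
7*r(M, C) = 7*(-2*36) = 7*(-72) = -504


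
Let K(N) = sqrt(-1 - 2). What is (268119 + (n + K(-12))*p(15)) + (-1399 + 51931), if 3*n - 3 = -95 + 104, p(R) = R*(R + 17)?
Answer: 320571 + 480*I*sqrt(3) ≈ 3.2057e+5 + 831.38*I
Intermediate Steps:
p(R) = R*(17 + R)
K(N) = I*sqrt(3) (K(N) = sqrt(-3) = I*sqrt(3))
n = 4 (n = 1 + (-95 + 104)/3 = 1 + (1/3)*9 = 1 + 3 = 4)
(268119 + (n + K(-12))*p(15)) + (-1399 + 51931) = (268119 + (4 + I*sqrt(3))*(15*(17 + 15))) + (-1399 + 51931) = (268119 + (4 + I*sqrt(3))*(15*32)) + 50532 = (268119 + (4 + I*sqrt(3))*480) + 50532 = (268119 + (1920 + 480*I*sqrt(3))) + 50532 = (270039 + 480*I*sqrt(3)) + 50532 = 320571 + 480*I*sqrt(3)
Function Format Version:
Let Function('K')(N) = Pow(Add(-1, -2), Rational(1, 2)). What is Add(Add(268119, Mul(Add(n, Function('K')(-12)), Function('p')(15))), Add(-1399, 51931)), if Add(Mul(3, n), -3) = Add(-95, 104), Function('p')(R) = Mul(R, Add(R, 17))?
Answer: Add(320571, Mul(480, I, Pow(3, Rational(1, 2)))) ≈ Add(3.2057e+5, Mul(831.38, I))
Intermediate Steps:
Function('p')(R) = Mul(R, Add(17, R))
Function('K')(N) = Mul(I, Pow(3, Rational(1, 2))) (Function('K')(N) = Pow(-3, Rational(1, 2)) = Mul(I, Pow(3, Rational(1, 2))))
n = 4 (n = Add(1, Mul(Rational(1, 3), Add(-95, 104))) = Add(1, Mul(Rational(1, 3), 9)) = Add(1, 3) = 4)
Add(Add(268119, Mul(Add(n, Function('K')(-12)), Function('p')(15))), Add(-1399, 51931)) = Add(Add(268119, Mul(Add(4, Mul(I, Pow(3, Rational(1, 2)))), Mul(15, Add(17, 15)))), Add(-1399, 51931)) = Add(Add(268119, Mul(Add(4, Mul(I, Pow(3, Rational(1, 2)))), Mul(15, 32))), 50532) = Add(Add(268119, Mul(Add(4, Mul(I, Pow(3, Rational(1, 2)))), 480)), 50532) = Add(Add(268119, Add(1920, Mul(480, I, Pow(3, Rational(1, 2))))), 50532) = Add(Add(270039, Mul(480, I, Pow(3, Rational(1, 2)))), 50532) = Add(320571, Mul(480, I, Pow(3, Rational(1, 2))))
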